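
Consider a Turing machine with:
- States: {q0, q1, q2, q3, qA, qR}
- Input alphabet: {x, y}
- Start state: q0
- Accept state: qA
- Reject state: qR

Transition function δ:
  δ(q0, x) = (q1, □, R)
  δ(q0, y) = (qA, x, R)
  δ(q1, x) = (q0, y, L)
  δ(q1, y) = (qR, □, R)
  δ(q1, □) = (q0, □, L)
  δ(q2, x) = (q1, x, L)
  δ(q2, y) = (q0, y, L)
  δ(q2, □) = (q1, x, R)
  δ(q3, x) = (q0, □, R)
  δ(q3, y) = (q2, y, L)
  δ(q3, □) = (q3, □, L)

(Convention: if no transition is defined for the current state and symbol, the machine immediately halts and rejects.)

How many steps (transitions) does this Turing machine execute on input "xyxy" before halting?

Execution trace:
Initial: [q0]xyxy
Step 1: δ(q0, x) = (q1, □, R) → □[q1]yxy
Step 2: δ(q1, y) = (qR, □, R) → □□[qR]xy

The machine reaches the reject state qR and halts.

The machine executed 2 steps before halting.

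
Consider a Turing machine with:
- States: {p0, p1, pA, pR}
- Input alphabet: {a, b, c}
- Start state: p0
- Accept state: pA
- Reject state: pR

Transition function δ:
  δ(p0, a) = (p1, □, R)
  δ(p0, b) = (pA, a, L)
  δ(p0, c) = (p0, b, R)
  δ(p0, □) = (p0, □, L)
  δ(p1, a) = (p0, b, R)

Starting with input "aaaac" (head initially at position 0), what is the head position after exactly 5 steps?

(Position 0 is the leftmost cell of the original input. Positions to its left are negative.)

Execution trace (head position shown):
Step 0: [p0]aaaac  (head at position 0)
Step 1: move right → □[p1]aaac  (head at position 1)
Step 2: move right → □b[p0]aac  (head at position 2)
Step 3: move right → □b□[p1]ac  (head at position 3)
Step 4: move right → □b□b[p0]c  (head at position 4)
Step 5: move right → □b□bb[p0]□  (head at position 5)

After 5 steps, the head is at position 5.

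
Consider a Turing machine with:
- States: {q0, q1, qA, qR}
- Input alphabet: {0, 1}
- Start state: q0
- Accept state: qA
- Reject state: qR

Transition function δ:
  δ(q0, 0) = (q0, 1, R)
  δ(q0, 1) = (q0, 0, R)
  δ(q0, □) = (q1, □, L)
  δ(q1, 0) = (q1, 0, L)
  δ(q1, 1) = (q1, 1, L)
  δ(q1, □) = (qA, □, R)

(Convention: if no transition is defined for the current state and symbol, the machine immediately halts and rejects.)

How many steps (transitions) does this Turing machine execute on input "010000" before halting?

Execution trace:
Initial: [q0]010000
Step 1: δ(q0, 0) = (q0, 1, R) → 1[q0]10000
Step 2: δ(q0, 1) = (q0, 0, R) → 10[q0]0000
Step 3: δ(q0, 0) = (q0, 1, R) → 101[q0]000
Step 4: δ(q0, 0) = (q0, 1, R) → 1011[q0]00
Step 5: δ(q0, 0) = (q0, 1, R) → 10111[q0]0
Step 6: δ(q0, 0) = (q0, 1, R) → 101111[q0]□
Step 7: δ(q0, □) = (q1, □, L) → 10111[q1]1□
Step 8: δ(q1, 1) = (q1, 1, L) → 1011[q1]11□
Step 9: δ(q1, 1) = (q1, 1, L) → 101[q1]111□
Step 10: δ(q1, 1) = (q1, 1, L) → 10[q1]1111□
Step 11: δ(q1, 1) = (q1, 1, L) → 1[q1]01111□
Step 12: δ(q1, 0) = (q1, 0, L) → [q1]101111□
Step 13: δ(q1, 1) = (q1, 1, L) → [q1]□101111□
Step 14: δ(q1, □) = (qA, □, R) → □[qA]101111□

The machine reaches the accept state qA and halts.

The machine executed 14 steps before halting.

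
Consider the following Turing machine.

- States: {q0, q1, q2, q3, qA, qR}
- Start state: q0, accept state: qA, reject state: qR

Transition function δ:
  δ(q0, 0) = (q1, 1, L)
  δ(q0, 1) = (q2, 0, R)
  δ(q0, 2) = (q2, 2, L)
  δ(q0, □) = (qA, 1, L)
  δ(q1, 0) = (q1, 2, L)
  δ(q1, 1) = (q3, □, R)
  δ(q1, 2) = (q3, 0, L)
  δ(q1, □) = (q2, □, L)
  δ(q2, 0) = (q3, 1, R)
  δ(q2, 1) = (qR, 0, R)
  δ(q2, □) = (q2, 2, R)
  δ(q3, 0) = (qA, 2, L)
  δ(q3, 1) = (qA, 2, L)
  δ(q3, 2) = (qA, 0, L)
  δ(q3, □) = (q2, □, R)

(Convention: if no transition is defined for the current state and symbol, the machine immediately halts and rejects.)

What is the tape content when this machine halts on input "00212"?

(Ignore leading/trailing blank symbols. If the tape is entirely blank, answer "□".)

Execution trace:
Initial: [q0]00212
Step 1: δ(q0, 0) = (q1, 1, L) → [q1]□10212
Step 2: δ(q1, □) = (q2, □, L) → [q2]□□10212
Step 3: δ(q2, □) = (q2, 2, R) → 2[q2]□10212
Step 4: δ(q2, □) = (q2, 2, R) → 22[q2]10212
Step 5: δ(q2, 1) = (qR, 0, R) → 220[qR]0212

The machine reaches the reject state qR and halts.

Final tape (ignoring leading/trailing blanks): 2200212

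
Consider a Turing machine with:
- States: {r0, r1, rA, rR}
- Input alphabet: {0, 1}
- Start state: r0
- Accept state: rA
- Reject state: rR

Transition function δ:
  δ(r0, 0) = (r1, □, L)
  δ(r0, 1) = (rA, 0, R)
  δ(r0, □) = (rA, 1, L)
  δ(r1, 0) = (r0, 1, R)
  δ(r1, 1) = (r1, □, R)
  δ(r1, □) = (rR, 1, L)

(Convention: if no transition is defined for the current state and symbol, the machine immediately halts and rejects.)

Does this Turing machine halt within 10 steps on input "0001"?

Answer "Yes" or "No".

Execution trace:
Initial: [r0]0001
Step 1: δ(r0, 0) = (r1, □, L) → [r1]□□001
Step 2: δ(r1, □) = (rR, 1, L) → [rR]□1□001

The machine reaches the reject state rR and halts.
The machine halted after 2 steps (within the 10-step bound).

Answer: Yes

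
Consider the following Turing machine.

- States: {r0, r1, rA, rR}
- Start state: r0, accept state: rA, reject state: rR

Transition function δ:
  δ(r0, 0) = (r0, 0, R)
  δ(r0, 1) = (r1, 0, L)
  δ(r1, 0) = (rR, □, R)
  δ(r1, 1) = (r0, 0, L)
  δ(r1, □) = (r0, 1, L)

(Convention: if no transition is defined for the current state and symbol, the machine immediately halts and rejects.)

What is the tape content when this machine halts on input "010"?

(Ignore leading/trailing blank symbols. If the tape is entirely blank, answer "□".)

Execution trace:
Initial: [r0]010
Step 1: δ(r0, 0) = (r0, 0, R) → 0[r0]10
Step 2: δ(r0, 1) = (r1, 0, L) → [r1]000
Step 3: δ(r1, 0) = (rR, □, R) → □[rR]00

The machine reaches the reject state rR and halts.

Final tape (ignoring leading/trailing blanks): 00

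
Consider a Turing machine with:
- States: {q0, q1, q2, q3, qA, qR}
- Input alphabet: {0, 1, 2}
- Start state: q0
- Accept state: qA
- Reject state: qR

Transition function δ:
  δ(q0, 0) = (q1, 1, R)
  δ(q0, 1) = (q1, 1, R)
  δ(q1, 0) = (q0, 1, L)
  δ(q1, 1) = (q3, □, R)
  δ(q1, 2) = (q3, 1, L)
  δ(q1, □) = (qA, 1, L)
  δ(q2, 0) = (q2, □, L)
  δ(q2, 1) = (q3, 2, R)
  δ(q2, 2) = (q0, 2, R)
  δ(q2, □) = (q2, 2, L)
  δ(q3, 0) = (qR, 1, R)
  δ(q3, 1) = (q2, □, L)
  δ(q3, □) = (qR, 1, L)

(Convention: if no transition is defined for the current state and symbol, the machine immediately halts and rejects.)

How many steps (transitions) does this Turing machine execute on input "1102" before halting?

Execution trace:
Initial: [q0]1102
Step 1: δ(q0, 1) = (q1, 1, R) → 1[q1]102
Step 2: δ(q1, 1) = (q3, □, R) → 1□[q3]02
Step 3: δ(q3, 0) = (qR, 1, R) → 1□1[qR]2

The machine reaches the reject state qR and halts.

The machine executed 3 steps before halting.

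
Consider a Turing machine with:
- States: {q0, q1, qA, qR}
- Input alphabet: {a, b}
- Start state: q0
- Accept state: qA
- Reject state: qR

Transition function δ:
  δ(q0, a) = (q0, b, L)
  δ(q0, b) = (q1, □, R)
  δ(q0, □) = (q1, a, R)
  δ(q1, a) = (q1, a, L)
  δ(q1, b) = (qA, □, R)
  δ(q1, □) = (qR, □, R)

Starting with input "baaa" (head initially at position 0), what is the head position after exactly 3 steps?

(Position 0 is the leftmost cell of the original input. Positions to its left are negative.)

Execution trace (head position shown):
Step 0: [q0]baaa  (head at position 0)
Step 1: move right → □[q1]aaa  (head at position 1)
Step 2: move left → [q1]□aaa  (head at position 0)
Step 3: move right → □[qR]aaa  (head at position 1)

After 3 steps, the head is at position 1.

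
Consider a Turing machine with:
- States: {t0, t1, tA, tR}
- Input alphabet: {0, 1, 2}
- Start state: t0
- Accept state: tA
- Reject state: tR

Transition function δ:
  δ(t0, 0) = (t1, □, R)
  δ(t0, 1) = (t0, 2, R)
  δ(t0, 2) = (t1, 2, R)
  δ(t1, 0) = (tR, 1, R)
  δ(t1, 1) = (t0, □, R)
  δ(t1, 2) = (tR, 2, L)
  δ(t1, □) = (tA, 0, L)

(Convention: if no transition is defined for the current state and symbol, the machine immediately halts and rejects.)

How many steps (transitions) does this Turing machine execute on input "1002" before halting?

Execution trace:
Initial: [t0]1002
Step 1: δ(t0, 1) = (t0, 2, R) → 2[t0]002
Step 2: δ(t0, 0) = (t1, □, R) → 2□[t1]02
Step 3: δ(t1, 0) = (tR, 1, R) → 2□1[tR]2

The machine reaches the reject state tR and halts.

The machine executed 3 steps before halting.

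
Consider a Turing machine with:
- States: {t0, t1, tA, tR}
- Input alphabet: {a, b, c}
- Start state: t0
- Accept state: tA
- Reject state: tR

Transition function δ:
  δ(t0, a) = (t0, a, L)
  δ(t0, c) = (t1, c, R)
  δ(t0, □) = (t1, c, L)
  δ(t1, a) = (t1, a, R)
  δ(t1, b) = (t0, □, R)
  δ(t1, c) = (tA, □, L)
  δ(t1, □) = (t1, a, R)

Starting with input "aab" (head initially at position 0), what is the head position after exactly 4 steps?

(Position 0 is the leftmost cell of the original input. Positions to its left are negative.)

Execution trace (head position shown):
Step 0: [t0]aab  (head at position 0)
Step 1: move left → [t0]□aab  (head at position -1)
Step 2: move left → [t1]□caab  (head at position -2)
Step 3: move right → a[t1]caab  (head at position -1)
Step 4: move left → [tA]a□aab  (head at position -2)

After 4 steps, the head is at position -2.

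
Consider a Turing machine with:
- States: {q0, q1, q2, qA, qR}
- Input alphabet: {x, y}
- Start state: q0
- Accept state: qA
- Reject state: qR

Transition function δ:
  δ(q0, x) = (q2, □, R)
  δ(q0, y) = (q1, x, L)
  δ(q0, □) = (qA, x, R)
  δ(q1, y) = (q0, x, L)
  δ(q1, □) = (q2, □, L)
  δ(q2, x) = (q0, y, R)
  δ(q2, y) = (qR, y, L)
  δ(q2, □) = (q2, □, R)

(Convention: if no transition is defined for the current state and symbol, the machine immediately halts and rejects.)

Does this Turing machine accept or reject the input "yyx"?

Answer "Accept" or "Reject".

Execution trace:
Initial: [q0]yyx
Step 1: δ(q0, y) = (q1, x, L) → [q1]□xyx
Step 2: δ(q1, □) = (q2, □, L) → [q2]□□xyx
Step 3: δ(q2, □) = (q2, □, R) → □[q2]□xyx
Step 4: δ(q2, □) = (q2, □, R) → □□[q2]xyx
Step 5: δ(q2, x) = (q0, y, R) → □□y[q0]yx
Step 6: δ(q0, y) = (q1, x, L) → □□[q1]yxx
Step 7: δ(q1, y) = (q0, x, L) → □[q0]□xxx
Step 8: δ(q0, □) = (qA, x, R) → □x[qA]xxx

The machine reaches the accept state qA and halts.

Answer: Accept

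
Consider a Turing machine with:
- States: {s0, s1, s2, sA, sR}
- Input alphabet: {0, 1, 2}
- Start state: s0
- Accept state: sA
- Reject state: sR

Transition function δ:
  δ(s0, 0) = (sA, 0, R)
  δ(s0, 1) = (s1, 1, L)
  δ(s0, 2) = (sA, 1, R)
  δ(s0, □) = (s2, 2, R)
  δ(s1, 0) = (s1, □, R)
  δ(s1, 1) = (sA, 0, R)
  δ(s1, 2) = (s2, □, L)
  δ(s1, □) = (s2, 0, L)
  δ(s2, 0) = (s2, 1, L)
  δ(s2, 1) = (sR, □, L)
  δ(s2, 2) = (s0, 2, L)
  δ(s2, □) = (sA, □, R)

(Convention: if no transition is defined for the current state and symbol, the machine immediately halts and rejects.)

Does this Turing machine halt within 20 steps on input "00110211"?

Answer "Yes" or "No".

Execution trace:
Initial: [s0]00110211
Step 1: δ(s0, 0) = (sA, 0, R) → 0[sA]0110211

The machine reaches the accept state sA and halts.
The machine halted after 1 step (within the 20-step bound).

Answer: Yes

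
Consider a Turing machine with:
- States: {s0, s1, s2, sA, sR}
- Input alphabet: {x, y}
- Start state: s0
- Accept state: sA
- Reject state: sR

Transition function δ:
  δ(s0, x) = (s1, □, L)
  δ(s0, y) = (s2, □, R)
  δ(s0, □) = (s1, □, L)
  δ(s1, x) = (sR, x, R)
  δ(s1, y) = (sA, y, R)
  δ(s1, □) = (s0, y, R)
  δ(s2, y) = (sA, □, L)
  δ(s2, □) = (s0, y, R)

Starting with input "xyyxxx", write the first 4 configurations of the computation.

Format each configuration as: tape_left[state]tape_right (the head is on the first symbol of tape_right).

Transitions applied:
Step 1: δ(s0, x) = (s1, □, L)
Step 2: δ(s1, □) = (s0, y, R)
Step 3: δ(s0, □) = (s1, □, L)

The first 4 configurations are:
[s0]xyyxxx ⊢ [s1]□□yyxxx ⊢ y[s0]□yyxxx ⊢ [s1]y□yyxxx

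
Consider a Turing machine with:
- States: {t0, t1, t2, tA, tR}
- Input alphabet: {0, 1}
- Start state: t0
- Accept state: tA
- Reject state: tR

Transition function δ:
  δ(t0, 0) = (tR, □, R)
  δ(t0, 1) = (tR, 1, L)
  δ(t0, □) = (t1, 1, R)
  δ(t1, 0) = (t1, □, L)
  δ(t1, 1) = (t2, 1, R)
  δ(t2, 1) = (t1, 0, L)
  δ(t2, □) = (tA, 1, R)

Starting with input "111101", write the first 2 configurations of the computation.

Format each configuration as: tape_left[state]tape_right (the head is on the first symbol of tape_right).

Transitions applied:
Step 1: δ(t0, 1) = (tR, 1, L)

The first 2 configurations are:
[t0]111101 ⊢ [tR]□111101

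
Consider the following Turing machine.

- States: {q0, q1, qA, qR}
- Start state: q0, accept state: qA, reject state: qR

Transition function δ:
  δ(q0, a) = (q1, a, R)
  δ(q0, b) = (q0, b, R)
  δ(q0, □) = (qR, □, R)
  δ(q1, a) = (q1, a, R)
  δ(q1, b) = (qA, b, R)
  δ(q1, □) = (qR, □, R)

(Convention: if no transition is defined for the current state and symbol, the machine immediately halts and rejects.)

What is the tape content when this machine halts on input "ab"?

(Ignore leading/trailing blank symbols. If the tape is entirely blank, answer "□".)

Execution trace:
Initial: [q0]ab
Step 1: δ(q0, a) = (q1, a, R) → a[q1]b
Step 2: δ(q1, b) = (qA, b, R) → ab[qA]□

The machine reaches the accept state qA and halts.

Final tape (ignoring leading/trailing blanks): ab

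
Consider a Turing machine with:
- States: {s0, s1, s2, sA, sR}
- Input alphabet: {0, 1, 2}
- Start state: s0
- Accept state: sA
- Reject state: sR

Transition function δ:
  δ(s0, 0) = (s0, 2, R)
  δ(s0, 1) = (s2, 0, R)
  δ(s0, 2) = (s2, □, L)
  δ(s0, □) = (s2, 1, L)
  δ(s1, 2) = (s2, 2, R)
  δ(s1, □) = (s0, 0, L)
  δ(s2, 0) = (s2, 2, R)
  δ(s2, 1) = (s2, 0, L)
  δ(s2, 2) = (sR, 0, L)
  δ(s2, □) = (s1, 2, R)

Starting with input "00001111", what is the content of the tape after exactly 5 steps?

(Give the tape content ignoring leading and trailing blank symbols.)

Execution trace:
Initial: [s0]00001111
Step 1: δ(s0, 0) = (s0, 2, R) → 2[s0]0001111
Step 2: δ(s0, 0) = (s0, 2, R) → 22[s0]001111
Step 3: δ(s0, 0) = (s0, 2, R) → 222[s0]01111
Step 4: δ(s0, 0) = (s0, 2, R) → 2222[s0]1111
Step 5: δ(s0, 1) = (s2, 0, R) → 22220[s2]111

After 5 steps, the tape (ignoring leading/trailing blanks) is: 22220111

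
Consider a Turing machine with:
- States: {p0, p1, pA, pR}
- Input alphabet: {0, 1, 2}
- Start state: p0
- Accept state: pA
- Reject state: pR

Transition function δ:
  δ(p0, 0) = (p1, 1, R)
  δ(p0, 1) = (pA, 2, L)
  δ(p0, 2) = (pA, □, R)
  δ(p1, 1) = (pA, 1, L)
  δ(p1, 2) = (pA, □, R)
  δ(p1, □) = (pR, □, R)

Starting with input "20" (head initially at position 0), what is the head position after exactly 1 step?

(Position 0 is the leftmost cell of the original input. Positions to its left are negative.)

Execution trace (head position shown):
Step 0: [p0]20  (head at position 0)
Step 1: move right → □[pA]0  (head at position 1)

After 1 step, the head is at position 1.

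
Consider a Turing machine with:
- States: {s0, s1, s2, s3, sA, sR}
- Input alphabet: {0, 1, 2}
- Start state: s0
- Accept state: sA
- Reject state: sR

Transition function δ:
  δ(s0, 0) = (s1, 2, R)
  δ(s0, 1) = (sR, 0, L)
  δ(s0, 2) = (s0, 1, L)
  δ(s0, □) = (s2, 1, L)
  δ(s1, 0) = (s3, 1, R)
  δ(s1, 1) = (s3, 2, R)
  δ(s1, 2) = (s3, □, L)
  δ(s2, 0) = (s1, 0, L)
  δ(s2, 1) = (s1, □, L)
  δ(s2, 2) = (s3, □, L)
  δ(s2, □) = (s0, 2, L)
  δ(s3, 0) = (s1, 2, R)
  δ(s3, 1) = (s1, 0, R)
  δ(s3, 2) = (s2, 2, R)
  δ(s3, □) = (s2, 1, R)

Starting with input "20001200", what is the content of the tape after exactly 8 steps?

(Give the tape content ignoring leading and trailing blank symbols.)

Execution trace:
Initial: [s0]20001200
Step 1: δ(s0, 2) = (s0, 1, L) → [s0]□10001200
Step 2: δ(s0, □) = (s2, 1, L) → [s2]□110001200
Step 3: δ(s2, □) = (s0, 2, L) → [s0]□2110001200
Step 4: δ(s0, □) = (s2, 1, L) → [s2]□12110001200
Step 5: δ(s2, □) = (s0, 2, L) → [s0]□212110001200
Step 6: δ(s0, □) = (s2, 1, L) → [s2]□1212110001200
Step 7: δ(s2, □) = (s0, 2, L) → [s0]□21212110001200
Step 8: δ(s0, □) = (s2, 1, L) → [s2]□121212110001200

After 8 steps, the tape (ignoring leading/trailing blanks) is: 121212110001200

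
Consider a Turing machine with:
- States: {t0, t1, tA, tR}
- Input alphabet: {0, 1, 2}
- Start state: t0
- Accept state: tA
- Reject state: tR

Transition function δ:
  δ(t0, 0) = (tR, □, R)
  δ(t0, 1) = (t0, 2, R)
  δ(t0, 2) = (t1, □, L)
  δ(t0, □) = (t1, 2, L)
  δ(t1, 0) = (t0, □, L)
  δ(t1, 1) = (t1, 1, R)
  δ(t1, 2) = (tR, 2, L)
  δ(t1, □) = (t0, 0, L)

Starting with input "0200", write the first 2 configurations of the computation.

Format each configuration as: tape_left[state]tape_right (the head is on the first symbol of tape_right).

Transitions applied:
Step 1: δ(t0, 0) = (tR, □, R)

The first 2 configurations are:
[t0]0200 ⊢ □[tR]200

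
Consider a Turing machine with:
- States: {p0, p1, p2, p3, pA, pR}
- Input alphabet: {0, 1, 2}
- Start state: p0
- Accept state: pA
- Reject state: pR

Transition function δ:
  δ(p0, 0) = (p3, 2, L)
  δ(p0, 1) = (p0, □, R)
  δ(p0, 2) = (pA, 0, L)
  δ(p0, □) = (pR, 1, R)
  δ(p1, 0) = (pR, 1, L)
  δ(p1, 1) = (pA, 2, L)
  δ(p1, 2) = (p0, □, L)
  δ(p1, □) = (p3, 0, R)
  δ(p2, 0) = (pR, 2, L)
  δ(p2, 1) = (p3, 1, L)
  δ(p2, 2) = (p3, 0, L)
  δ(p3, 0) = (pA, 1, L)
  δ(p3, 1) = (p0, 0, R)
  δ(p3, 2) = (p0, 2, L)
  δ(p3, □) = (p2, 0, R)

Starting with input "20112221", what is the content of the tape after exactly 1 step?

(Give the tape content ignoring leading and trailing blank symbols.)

Execution trace:
Initial: [p0]20112221
Step 1: δ(p0, 2) = (pA, 0, L) → [pA]□00112221

The machine reaches the accept state pA and halts.

After 1 step, the tape (ignoring leading/trailing blanks) is: 00112221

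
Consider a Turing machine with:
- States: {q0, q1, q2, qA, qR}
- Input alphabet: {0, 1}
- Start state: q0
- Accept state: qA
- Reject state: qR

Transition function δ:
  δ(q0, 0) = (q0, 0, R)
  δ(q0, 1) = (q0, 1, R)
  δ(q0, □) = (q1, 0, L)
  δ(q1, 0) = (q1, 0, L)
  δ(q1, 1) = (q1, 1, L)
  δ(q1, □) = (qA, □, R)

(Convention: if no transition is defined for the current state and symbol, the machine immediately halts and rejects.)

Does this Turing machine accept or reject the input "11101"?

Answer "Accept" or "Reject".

Execution trace:
Initial: [q0]11101
Step 1: δ(q0, 1) = (q0, 1, R) → 1[q0]1101
Step 2: δ(q0, 1) = (q0, 1, R) → 11[q0]101
Step 3: δ(q0, 1) = (q0, 1, R) → 111[q0]01
Step 4: δ(q0, 0) = (q0, 0, R) → 1110[q0]1
Step 5: δ(q0, 1) = (q0, 1, R) → 11101[q0]□
Step 6: δ(q0, □) = (q1, 0, L) → 1110[q1]10
Step 7: δ(q1, 1) = (q1, 1, L) → 111[q1]010
Step 8: δ(q1, 0) = (q1, 0, L) → 11[q1]1010
Step 9: δ(q1, 1) = (q1, 1, L) → 1[q1]11010
Step 10: δ(q1, 1) = (q1, 1, L) → [q1]111010
Step 11: δ(q1, 1) = (q1, 1, L) → [q1]□111010
Step 12: δ(q1, □) = (qA, □, R) → □[qA]111010

The machine reaches the accept state qA and halts.

Answer: Accept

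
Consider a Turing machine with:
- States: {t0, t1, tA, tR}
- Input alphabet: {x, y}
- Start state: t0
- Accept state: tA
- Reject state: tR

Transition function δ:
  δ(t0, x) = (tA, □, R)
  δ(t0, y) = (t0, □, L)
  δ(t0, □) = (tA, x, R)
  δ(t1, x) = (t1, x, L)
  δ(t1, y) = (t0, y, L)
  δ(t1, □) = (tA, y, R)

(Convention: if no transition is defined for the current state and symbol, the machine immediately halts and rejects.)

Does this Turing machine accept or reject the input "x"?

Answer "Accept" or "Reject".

Execution trace:
Initial: [t0]x
Step 1: δ(t0, x) = (tA, □, R) → □[tA]□

The machine reaches the accept state tA and halts.

Answer: Accept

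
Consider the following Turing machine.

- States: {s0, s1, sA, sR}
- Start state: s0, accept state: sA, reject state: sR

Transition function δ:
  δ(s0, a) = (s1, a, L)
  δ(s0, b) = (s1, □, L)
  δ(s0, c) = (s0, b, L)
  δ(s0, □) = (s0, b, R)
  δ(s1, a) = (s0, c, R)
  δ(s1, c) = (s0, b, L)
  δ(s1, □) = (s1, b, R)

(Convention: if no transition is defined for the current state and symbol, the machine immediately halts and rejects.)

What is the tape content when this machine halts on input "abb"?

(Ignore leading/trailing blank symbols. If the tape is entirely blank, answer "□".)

Execution trace:
Initial: [s0]abb
Step 1: δ(s0, a) = (s1, a, L) → [s1]□abb
Step 2: δ(s1, □) = (s1, b, R) → b[s1]abb
Step 3: δ(s1, a) = (s0, c, R) → bc[s0]bb
Step 4: δ(s0, b) = (s1, □, L) → b[s1]c□b
Step 5: δ(s1, c) = (s0, b, L) → [s0]bb□b
Step 6: δ(s0, b) = (s1, □, L) → [s1]□□b□b
Step 7: δ(s1, □) = (s1, b, R) → b[s1]□b□b
Step 8: δ(s1, □) = (s1, b, R) → bb[s1]b□b

No transition is defined for δ(s1, b). By convention the machine halts and rejects.

Final tape (ignoring leading/trailing blanks): bbb□b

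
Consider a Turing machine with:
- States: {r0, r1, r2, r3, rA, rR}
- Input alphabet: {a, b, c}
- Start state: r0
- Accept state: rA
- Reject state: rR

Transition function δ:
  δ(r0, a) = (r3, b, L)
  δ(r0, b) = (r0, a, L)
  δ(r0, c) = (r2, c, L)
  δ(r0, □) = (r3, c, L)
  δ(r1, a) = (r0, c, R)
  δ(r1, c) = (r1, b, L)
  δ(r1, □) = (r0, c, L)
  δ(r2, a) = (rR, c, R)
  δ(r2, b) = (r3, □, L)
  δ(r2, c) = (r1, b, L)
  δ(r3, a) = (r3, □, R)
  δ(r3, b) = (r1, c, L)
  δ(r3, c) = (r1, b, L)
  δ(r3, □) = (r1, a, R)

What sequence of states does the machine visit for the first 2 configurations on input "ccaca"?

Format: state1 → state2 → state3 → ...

Execution trace:
Initial: [r0]ccaca
Step 1: δ(r0, c) = (r2, c, L) → [r2]□ccaca

No transition is defined for δ(r2, □). By convention the machine halts and rejects.

State sequence: r0 → r2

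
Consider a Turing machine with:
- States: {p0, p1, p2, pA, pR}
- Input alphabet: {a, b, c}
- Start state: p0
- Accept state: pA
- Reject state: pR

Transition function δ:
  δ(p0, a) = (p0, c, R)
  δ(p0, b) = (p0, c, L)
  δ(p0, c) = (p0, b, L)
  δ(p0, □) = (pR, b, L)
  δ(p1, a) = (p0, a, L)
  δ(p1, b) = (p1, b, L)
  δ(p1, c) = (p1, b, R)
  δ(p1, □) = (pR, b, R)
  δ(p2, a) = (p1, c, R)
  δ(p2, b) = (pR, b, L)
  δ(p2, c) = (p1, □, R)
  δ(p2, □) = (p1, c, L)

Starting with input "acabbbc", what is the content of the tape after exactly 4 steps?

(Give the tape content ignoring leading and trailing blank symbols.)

Execution trace:
Initial: [p0]acabbbc
Step 1: δ(p0, a) = (p0, c, R) → c[p0]cabbbc
Step 2: δ(p0, c) = (p0, b, L) → [p0]cbabbbc
Step 3: δ(p0, c) = (p0, b, L) → [p0]□bbabbbc
Step 4: δ(p0, □) = (pR, b, L) → [pR]□bbbabbbc

The machine reaches the reject state pR and halts.

After 4 steps, the tape (ignoring leading/trailing blanks) is: bbbabbbc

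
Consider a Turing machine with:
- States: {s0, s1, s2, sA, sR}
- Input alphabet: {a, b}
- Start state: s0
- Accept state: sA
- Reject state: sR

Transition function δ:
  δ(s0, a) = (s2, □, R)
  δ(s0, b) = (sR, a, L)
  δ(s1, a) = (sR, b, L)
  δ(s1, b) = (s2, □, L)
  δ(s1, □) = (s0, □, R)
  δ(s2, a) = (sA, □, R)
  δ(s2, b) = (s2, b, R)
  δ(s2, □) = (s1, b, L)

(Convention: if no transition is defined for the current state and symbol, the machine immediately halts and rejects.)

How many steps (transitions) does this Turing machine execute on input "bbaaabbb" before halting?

Execution trace:
Initial: [s0]bbaaabbb
Step 1: δ(s0, b) = (sR, a, L) → [sR]□abaaabbb

The machine reaches the reject state sR and halts.

The machine executed 1 step before halting.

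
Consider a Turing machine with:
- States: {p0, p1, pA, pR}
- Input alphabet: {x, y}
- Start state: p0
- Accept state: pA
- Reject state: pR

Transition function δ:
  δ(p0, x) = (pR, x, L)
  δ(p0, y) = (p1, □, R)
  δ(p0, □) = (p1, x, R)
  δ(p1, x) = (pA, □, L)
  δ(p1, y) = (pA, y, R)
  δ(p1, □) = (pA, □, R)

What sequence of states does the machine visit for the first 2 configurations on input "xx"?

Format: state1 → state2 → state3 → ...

Execution trace:
Initial: [p0]xx
Step 1: δ(p0, x) = (pR, x, L) → [pR]□xx

The machine reaches the reject state pR and halts.

State sequence: p0 → pR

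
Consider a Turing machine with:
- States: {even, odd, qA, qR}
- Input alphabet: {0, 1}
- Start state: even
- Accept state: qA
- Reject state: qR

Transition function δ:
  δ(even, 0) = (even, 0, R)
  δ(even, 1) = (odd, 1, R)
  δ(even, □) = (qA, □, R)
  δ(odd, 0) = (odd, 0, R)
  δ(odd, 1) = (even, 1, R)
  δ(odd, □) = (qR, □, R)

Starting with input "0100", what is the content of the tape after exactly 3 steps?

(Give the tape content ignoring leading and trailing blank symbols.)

Execution trace:
Initial: [even]0100
Step 1: δ(even, 0) = (even, 0, R) → 0[even]100
Step 2: δ(even, 1) = (odd, 1, R) → 01[odd]00
Step 3: δ(odd, 0) = (odd, 0, R) → 010[odd]0

After 3 steps, the tape (ignoring leading/trailing blanks) is: 0100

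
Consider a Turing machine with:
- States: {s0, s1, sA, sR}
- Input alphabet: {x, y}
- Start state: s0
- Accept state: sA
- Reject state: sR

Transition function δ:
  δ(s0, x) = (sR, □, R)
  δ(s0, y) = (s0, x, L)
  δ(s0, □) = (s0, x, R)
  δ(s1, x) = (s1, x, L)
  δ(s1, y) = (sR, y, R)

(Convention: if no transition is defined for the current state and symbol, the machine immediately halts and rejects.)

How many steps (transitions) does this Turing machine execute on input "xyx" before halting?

Execution trace:
Initial: [s0]xyx
Step 1: δ(s0, x) = (sR, □, R) → □[sR]yx

The machine reaches the reject state sR and halts.

The machine executed 1 step before halting.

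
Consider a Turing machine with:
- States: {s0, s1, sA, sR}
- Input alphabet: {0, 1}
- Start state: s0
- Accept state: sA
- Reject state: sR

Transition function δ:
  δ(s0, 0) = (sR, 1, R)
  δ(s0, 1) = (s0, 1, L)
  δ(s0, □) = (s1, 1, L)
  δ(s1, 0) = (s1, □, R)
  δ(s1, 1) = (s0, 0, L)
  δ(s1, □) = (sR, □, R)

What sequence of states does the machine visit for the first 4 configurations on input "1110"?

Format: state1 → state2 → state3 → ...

Execution trace:
Initial: [s0]1110
Step 1: δ(s0, 1) = (s0, 1, L) → [s0]□1110
Step 2: δ(s0, □) = (s1, 1, L) → [s1]□11110
Step 3: δ(s1, □) = (sR, □, R) → □[sR]11110

The machine reaches the reject state sR and halts.

State sequence: s0 → s0 → s1 → sR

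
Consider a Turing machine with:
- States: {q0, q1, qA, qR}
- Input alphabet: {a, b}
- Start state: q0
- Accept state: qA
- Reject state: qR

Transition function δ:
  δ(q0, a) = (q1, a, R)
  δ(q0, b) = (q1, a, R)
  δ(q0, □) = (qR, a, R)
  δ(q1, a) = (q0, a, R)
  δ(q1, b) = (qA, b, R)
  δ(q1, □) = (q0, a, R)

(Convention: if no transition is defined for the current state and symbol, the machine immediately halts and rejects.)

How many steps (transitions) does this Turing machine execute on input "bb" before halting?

Execution trace:
Initial: [q0]bb
Step 1: δ(q0, b) = (q1, a, R) → a[q1]b
Step 2: δ(q1, b) = (qA, b, R) → ab[qA]□

The machine reaches the accept state qA and halts.

The machine executed 2 steps before halting.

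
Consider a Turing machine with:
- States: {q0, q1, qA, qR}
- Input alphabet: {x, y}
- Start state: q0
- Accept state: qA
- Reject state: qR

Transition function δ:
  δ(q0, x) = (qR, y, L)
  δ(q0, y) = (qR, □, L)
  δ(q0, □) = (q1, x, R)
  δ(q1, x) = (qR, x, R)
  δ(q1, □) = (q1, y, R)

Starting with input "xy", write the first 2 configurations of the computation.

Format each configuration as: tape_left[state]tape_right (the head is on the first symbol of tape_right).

Transitions applied:
Step 1: δ(q0, x) = (qR, y, L)

The first 2 configurations are:
[q0]xy ⊢ [qR]□yy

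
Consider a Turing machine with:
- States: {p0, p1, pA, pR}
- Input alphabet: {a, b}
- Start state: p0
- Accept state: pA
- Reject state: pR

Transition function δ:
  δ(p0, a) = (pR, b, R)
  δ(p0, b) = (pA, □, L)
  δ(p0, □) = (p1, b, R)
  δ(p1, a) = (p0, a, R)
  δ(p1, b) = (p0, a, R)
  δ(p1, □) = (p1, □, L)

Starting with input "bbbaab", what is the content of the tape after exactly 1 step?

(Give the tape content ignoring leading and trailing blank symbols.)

Execution trace:
Initial: [p0]bbbaab
Step 1: δ(p0, b) = (pA, □, L) → [pA]□□bbaab

The machine reaches the accept state pA and halts.

After 1 step, the tape (ignoring leading/trailing blanks) is: bbaab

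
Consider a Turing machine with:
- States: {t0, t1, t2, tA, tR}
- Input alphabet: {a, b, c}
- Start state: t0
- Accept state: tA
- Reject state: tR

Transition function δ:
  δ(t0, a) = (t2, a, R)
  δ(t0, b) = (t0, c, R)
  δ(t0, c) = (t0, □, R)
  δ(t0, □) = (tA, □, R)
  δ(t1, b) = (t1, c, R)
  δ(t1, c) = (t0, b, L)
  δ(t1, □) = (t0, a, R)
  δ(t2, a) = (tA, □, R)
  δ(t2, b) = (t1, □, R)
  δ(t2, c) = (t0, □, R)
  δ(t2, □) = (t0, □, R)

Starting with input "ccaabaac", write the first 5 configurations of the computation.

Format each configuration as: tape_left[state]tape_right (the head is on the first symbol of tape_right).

Transitions applied:
Step 1: δ(t0, c) = (t0, □, R)
Step 2: δ(t0, c) = (t0, □, R)
Step 3: δ(t0, a) = (t2, a, R)
Step 4: δ(t2, a) = (tA, □, R)

The first 5 configurations are:
[t0]ccaabaac ⊢ □[t0]caabaac ⊢ □□[t0]aabaac ⊢ □□a[t2]abaac ⊢ □□a□[tA]baac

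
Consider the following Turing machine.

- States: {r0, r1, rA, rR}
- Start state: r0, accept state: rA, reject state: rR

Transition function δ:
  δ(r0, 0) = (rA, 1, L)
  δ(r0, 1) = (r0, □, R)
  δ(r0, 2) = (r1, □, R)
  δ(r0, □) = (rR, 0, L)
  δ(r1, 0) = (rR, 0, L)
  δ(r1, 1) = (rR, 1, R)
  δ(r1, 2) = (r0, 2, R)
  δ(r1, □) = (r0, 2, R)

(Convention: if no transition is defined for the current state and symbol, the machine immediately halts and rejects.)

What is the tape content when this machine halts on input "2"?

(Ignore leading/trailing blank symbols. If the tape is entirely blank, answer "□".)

Execution trace:
Initial: [r0]2
Step 1: δ(r0, 2) = (r1, □, R) → □[r1]□
Step 2: δ(r1, □) = (r0, 2, R) → □2[r0]□
Step 3: δ(r0, □) = (rR, 0, L) → □[rR]20

The machine reaches the reject state rR and halts.

Final tape (ignoring leading/trailing blanks): 20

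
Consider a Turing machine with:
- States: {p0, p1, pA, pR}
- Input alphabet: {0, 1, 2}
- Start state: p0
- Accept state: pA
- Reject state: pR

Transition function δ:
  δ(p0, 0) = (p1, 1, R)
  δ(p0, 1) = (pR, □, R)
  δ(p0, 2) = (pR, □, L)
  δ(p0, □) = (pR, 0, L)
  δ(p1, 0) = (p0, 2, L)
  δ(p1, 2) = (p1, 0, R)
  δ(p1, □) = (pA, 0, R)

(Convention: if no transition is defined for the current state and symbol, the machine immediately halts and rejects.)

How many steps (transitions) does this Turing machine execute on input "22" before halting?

Execution trace:
Initial: [p0]22
Step 1: δ(p0, 2) = (pR, □, L) → [pR]□□2

The machine reaches the reject state pR and halts.

The machine executed 1 step before halting.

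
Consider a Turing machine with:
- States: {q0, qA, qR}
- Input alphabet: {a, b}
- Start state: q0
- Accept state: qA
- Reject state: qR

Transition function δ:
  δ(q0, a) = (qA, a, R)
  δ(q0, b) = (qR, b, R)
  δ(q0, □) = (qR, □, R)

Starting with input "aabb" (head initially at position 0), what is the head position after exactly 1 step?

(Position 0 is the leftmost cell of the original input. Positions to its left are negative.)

Execution trace (head position shown):
Step 0: [q0]aabb  (head at position 0)
Step 1: move right → a[qA]abb  (head at position 1)

After 1 step, the head is at position 1.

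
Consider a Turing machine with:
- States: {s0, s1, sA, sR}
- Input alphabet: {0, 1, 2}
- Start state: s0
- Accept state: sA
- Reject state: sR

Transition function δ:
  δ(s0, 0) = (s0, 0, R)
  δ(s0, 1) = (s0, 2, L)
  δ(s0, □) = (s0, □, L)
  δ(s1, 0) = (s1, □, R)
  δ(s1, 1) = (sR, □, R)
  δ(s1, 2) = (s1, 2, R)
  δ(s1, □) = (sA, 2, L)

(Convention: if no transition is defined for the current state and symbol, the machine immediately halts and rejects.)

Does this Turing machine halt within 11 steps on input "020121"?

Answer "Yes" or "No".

Execution trace:
Initial: [s0]020121
Step 1: δ(s0, 0) = (s0, 0, R) → 0[s0]20121

No transition is defined for δ(s0, 2). By convention the machine halts and rejects.
The machine halted after 1 step (within the 11-step bound).

Answer: Yes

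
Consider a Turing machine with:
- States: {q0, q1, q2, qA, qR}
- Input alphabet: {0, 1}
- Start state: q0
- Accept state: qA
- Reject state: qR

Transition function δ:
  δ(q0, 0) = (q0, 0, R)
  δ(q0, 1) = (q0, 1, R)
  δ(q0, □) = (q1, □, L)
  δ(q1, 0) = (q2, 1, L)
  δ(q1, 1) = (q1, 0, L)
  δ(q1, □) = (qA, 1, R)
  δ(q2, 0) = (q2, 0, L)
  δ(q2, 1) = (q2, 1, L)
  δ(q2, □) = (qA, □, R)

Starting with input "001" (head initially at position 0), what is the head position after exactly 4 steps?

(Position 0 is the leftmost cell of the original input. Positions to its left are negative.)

Execution trace (head position shown):
Step 0: [q0]001  (head at position 0)
Step 1: move right → 0[q0]01  (head at position 1)
Step 2: move right → 00[q0]1  (head at position 2)
Step 3: move right → 001[q0]□  (head at position 3)
Step 4: move left → 00[q1]1□  (head at position 2)

After 4 steps, the head is at position 2.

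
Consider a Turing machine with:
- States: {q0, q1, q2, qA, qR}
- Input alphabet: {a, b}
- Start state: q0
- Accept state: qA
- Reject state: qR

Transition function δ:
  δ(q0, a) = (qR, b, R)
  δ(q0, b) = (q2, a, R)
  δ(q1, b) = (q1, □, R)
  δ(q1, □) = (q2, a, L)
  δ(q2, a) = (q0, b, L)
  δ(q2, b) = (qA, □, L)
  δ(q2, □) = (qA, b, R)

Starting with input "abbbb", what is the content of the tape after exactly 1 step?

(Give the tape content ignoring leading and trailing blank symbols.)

Execution trace:
Initial: [q0]abbbb
Step 1: δ(q0, a) = (qR, b, R) → b[qR]bbbb

The machine reaches the reject state qR and halts.

After 1 step, the tape (ignoring leading/trailing blanks) is: bbbbb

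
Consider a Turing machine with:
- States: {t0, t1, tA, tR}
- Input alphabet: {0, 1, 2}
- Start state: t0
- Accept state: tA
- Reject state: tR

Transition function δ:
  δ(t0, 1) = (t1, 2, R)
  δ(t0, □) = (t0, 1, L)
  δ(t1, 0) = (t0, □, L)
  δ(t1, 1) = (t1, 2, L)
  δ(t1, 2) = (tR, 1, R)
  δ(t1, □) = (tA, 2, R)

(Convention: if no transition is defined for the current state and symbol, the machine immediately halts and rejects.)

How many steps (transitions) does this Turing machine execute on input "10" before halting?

Execution trace:
Initial: [t0]10
Step 1: δ(t0, 1) = (t1, 2, R) → 2[t1]0
Step 2: δ(t1, 0) = (t0, □, L) → [t0]2□

No transition is defined for δ(t0, 2). By convention the machine halts and rejects.

The machine executed 2 steps before halting.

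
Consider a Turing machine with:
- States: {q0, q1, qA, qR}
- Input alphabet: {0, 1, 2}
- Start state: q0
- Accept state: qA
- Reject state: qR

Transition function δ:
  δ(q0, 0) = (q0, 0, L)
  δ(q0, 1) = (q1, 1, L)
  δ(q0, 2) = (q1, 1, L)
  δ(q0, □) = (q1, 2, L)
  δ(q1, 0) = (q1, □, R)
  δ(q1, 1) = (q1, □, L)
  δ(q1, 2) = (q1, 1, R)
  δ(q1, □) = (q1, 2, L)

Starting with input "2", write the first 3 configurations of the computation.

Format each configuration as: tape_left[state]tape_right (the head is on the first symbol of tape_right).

Transitions applied:
Step 1: δ(q0, 2) = (q1, 1, L)
Step 2: δ(q1, □) = (q1, 2, L)

The first 3 configurations are:
[q0]2 ⊢ [q1]□1 ⊢ [q1]□21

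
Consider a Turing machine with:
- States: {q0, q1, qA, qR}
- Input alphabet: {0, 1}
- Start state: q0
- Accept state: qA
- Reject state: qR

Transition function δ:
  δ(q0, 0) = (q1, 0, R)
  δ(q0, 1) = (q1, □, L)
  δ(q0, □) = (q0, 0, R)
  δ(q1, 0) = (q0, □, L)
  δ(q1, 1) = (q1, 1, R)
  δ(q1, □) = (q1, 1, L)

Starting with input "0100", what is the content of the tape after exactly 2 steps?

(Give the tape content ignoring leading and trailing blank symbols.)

Execution trace:
Initial: [q0]0100
Step 1: δ(q0, 0) = (q1, 0, R) → 0[q1]100
Step 2: δ(q1, 1) = (q1, 1, R) → 01[q1]00

After 2 steps, the tape (ignoring leading/trailing blanks) is: 0100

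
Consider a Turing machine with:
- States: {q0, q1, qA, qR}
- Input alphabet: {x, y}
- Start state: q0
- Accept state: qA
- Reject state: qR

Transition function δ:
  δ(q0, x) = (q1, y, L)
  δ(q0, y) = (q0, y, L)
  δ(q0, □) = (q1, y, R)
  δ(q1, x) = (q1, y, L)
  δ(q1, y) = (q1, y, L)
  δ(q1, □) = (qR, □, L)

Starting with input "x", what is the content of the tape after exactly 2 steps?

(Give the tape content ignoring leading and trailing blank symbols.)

Execution trace:
Initial: [q0]x
Step 1: δ(q0, x) = (q1, y, L) → [q1]□y
Step 2: δ(q1, □) = (qR, □, L) → [qR]□□y

The machine reaches the reject state qR and halts.

After 2 steps, the tape (ignoring leading/trailing blanks) is: y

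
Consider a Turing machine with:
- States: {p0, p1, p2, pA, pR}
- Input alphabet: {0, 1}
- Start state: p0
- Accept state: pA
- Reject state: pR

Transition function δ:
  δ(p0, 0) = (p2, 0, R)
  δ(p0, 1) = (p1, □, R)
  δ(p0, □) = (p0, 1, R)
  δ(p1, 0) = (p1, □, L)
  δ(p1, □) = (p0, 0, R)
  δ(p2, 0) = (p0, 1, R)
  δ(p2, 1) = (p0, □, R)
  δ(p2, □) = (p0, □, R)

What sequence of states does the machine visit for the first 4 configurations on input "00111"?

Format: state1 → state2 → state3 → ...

Execution trace:
Initial: [p0]00111
Step 1: δ(p0, 0) = (p2, 0, R) → 0[p2]0111
Step 2: δ(p2, 0) = (p0, 1, R) → 01[p0]111
Step 3: δ(p0, 1) = (p1, □, R) → 01□[p1]11

No transition is defined for δ(p1, 1). By convention the machine halts and rejects.

State sequence: p0 → p2 → p0 → p1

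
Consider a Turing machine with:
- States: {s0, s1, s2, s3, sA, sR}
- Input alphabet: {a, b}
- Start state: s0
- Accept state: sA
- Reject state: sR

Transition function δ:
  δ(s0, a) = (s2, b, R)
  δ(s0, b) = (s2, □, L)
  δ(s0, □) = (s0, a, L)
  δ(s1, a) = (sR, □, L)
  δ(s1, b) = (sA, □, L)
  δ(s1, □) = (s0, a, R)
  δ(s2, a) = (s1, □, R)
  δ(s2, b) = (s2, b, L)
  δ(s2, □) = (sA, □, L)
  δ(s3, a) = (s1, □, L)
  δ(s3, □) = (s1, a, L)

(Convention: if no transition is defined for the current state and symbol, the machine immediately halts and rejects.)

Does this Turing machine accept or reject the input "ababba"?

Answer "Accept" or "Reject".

Execution trace:
Initial: [s0]ababba
Step 1: δ(s0, a) = (s2, b, R) → b[s2]babba
Step 2: δ(s2, b) = (s2, b, L) → [s2]bbabba
Step 3: δ(s2, b) = (s2, b, L) → [s2]□bbabba
Step 4: δ(s2, □) = (sA, □, L) → [sA]□□bbabba

The machine reaches the accept state sA and halts.

Answer: Accept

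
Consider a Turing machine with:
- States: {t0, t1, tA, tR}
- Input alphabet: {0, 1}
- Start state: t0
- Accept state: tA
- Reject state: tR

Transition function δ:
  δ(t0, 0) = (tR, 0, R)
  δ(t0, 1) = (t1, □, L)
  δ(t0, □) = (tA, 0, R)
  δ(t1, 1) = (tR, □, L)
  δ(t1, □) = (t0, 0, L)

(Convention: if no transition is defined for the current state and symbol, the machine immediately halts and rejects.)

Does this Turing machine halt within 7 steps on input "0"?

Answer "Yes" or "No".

Execution trace:
Initial: [t0]0
Step 1: δ(t0, 0) = (tR, 0, R) → 0[tR]□

The machine reaches the reject state tR and halts.
The machine halted after 1 step (within the 7-step bound).

Answer: Yes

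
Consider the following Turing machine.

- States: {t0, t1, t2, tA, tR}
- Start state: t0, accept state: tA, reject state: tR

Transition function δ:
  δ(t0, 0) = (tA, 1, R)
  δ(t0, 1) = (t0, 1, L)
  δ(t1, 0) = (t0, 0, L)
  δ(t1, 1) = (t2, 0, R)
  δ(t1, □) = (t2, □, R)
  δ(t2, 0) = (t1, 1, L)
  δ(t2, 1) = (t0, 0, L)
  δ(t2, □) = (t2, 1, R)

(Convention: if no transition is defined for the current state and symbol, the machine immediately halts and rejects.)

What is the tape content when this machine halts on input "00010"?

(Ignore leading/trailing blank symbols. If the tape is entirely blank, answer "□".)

Execution trace:
Initial: [t0]00010
Step 1: δ(t0, 0) = (tA, 1, R) → 1[tA]0010

The machine reaches the accept state tA and halts.

Final tape (ignoring leading/trailing blanks): 10010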